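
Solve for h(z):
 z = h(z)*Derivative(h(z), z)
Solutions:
 h(z) = -sqrt(C1 + z^2)
 h(z) = sqrt(C1 + z^2)


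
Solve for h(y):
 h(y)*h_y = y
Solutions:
 h(y) = -sqrt(C1 + y^2)
 h(y) = sqrt(C1 + y^2)


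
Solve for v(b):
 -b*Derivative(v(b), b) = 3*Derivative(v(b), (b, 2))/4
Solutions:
 v(b) = C1 + C2*erf(sqrt(6)*b/3)


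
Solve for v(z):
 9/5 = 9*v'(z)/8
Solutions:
 v(z) = C1 + 8*z/5


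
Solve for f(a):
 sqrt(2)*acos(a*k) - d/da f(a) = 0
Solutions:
 f(a) = C1 + sqrt(2)*Piecewise((a*acos(a*k) - sqrt(-a^2*k^2 + 1)/k, Ne(k, 0)), (pi*a/2, True))


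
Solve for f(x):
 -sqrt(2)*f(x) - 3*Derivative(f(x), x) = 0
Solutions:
 f(x) = C1*exp(-sqrt(2)*x/3)


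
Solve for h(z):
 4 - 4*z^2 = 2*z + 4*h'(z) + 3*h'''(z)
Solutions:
 h(z) = C1 + C2*sin(2*sqrt(3)*z/3) + C3*cos(2*sqrt(3)*z/3) - z^3/3 - z^2/4 + 5*z/2


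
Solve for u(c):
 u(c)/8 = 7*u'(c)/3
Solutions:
 u(c) = C1*exp(3*c/56)


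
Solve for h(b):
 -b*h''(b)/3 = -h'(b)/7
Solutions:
 h(b) = C1 + C2*b^(10/7)


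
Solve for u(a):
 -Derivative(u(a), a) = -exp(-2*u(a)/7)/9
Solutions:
 u(a) = 7*log(-sqrt(C1 + a)) - 7*log(21) + 7*log(14)/2
 u(a) = 7*log(C1 + a)/2 - 7*log(21) + 7*log(14)/2


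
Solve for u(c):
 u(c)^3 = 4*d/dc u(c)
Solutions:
 u(c) = -sqrt(2)*sqrt(-1/(C1 + c))
 u(c) = sqrt(2)*sqrt(-1/(C1 + c))


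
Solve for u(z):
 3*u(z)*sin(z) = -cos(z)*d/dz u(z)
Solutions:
 u(z) = C1*cos(z)^3


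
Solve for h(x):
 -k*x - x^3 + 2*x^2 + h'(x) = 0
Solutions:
 h(x) = C1 + k*x^2/2 + x^4/4 - 2*x^3/3


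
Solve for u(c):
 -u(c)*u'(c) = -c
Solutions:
 u(c) = -sqrt(C1 + c^2)
 u(c) = sqrt(C1 + c^2)


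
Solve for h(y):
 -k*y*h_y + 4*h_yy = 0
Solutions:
 h(y) = Piecewise((-sqrt(2)*sqrt(pi)*C1*erf(sqrt(2)*y*sqrt(-k)/4)/sqrt(-k) - C2, (k > 0) | (k < 0)), (-C1*y - C2, True))


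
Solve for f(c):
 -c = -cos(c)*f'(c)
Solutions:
 f(c) = C1 + Integral(c/cos(c), c)


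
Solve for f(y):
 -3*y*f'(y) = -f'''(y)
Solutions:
 f(y) = C1 + Integral(C2*airyai(3^(1/3)*y) + C3*airybi(3^(1/3)*y), y)


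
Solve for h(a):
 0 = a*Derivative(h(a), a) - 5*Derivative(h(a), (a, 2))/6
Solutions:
 h(a) = C1 + C2*erfi(sqrt(15)*a/5)


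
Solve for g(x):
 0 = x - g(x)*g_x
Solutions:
 g(x) = -sqrt(C1 + x^2)
 g(x) = sqrt(C1 + x^2)


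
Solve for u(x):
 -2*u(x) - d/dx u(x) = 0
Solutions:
 u(x) = C1*exp(-2*x)


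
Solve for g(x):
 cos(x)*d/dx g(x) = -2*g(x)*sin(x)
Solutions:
 g(x) = C1*cos(x)^2


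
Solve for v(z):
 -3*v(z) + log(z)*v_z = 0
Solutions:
 v(z) = C1*exp(3*li(z))


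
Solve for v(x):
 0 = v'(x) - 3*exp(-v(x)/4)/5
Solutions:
 v(x) = 4*log(C1 + 3*x/20)


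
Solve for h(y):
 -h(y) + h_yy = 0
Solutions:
 h(y) = C1*exp(-y) + C2*exp(y)


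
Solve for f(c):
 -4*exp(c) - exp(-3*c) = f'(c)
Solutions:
 f(c) = C1 - 4*exp(c) + exp(-3*c)/3


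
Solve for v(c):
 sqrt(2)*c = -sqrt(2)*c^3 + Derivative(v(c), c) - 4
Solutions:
 v(c) = C1 + sqrt(2)*c^4/4 + sqrt(2)*c^2/2 + 4*c


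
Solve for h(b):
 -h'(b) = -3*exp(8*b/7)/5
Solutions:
 h(b) = C1 + 21*exp(8*b/7)/40


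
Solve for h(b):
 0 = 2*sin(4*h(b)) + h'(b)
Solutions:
 h(b) = -acos((-C1 - exp(16*b))/(C1 - exp(16*b)))/4 + pi/2
 h(b) = acos((-C1 - exp(16*b))/(C1 - exp(16*b)))/4


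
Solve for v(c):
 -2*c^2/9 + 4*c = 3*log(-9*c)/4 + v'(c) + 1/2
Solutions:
 v(c) = C1 - 2*c^3/27 + 2*c^2 - 3*c*log(-c)/4 + c*(1 - 6*log(3))/4


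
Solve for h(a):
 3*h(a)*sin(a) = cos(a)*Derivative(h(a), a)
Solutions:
 h(a) = C1/cos(a)^3


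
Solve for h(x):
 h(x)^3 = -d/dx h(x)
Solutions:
 h(x) = -sqrt(2)*sqrt(-1/(C1 - x))/2
 h(x) = sqrt(2)*sqrt(-1/(C1 - x))/2


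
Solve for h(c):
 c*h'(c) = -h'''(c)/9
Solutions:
 h(c) = C1 + Integral(C2*airyai(-3^(2/3)*c) + C3*airybi(-3^(2/3)*c), c)


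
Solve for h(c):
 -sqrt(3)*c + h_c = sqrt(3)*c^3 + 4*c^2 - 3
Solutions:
 h(c) = C1 + sqrt(3)*c^4/4 + 4*c^3/3 + sqrt(3)*c^2/2 - 3*c


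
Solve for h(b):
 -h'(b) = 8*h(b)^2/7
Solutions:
 h(b) = 7/(C1 + 8*b)


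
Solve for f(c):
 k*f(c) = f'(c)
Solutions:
 f(c) = C1*exp(c*k)


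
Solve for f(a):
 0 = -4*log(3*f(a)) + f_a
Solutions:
 -Integral(1/(log(_y) + log(3)), (_y, f(a)))/4 = C1 - a


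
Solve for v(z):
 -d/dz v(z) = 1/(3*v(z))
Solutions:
 v(z) = -sqrt(C1 - 6*z)/3
 v(z) = sqrt(C1 - 6*z)/3


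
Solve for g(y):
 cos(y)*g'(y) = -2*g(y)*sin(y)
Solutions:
 g(y) = C1*cos(y)^2


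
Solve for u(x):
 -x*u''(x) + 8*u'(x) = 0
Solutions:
 u(x) = C1 + C2*x^9


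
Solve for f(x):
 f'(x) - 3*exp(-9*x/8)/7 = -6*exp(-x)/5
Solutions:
 f(x) = C1 + 6*exp(-x)/5 - 8*exp(-9*x/8)/21


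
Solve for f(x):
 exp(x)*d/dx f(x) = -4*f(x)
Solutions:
 f(x) = C1*exp(4*exp(-x))


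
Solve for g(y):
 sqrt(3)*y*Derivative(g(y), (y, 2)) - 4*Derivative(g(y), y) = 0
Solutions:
 g(y) = C1 + C2*y^(1 + 4*sqrt(3)/3)


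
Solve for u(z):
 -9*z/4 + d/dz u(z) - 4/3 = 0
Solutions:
 u(z) = C1 + 9*z^2/8 + 4*z/3


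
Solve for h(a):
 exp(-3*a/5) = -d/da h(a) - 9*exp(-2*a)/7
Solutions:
 h(a) = C1 + 9*exp(-2*a)/14 + 5*exp(-3*a/5)/3


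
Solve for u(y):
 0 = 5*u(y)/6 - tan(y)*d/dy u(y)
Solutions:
 u(y) = C1*sin(y)^(5/6)


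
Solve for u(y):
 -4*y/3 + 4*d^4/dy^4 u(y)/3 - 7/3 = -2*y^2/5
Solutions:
 u(y) = C1 + C2*y + C3*y^2 + C4*y^3 - y^6/1200 + y^5/120 + 7*y^4/96


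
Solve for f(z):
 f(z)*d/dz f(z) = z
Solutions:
 f(z) = -sqrt(C1 + z^2)
 f(z) = sqrt(C1 + z^2)


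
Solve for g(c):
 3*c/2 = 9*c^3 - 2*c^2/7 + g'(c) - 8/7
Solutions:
 g(c) = C1 - 9*c^4/4 + 2*c^3/21 + 3*c^2/4 + 8*c/7


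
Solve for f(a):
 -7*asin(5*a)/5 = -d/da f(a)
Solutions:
 f(a) = C1 + 7*a*asin(5*a)/5 + 7*sqrt(1 - 25*a^2)/25


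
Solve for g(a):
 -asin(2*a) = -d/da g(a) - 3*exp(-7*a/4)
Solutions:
 g(a) = C1 + a*asin(2*a) + sqrt(1 - 4*a^2)/2 + 12*exp(-7*a/4)/7


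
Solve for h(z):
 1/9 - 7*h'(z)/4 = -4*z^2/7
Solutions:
 h(z) = C1 + 16*z^3/147 + 4*z/63


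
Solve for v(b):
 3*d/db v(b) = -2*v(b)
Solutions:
 v(b) = C1*exp(-2*b/3)


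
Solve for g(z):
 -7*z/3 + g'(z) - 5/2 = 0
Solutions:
 g(z) = C1 + 7*z^2/6 + 5*z/2


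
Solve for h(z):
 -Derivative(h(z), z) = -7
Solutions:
 h(z) = C1 + 7*z


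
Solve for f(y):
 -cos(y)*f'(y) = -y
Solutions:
 f(y) = C1 + Integral(y/cos(y), y)


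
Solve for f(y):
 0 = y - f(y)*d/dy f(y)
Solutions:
 f(y) = -sqrt(C1 + y^2)
 f(y) = sqrt(C1 + y^2)


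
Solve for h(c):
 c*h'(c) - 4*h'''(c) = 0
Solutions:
 h(c) = C1 + Integral(C2*airyai(2^(1/3)*c/2) + C3*airybi(2^(1/3)*c/2), c)


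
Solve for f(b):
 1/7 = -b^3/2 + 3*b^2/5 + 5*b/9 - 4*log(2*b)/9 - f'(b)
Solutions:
 f(b) = C1 - b^4/8 + b^3/5 + 5*b^2/18 - 4*b*log(b)/9 - 4*b*log(2)/9 + 19*b/63


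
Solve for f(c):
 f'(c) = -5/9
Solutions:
 f(c) = C1 - 5*c/9


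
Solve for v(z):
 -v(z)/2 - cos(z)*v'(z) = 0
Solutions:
 v(z) = C1*(sin(z) - 1)^(1/4)/(sin(z) + 1)^(1/4)


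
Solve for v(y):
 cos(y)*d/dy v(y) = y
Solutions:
 v(y) = C1 + Integral(y/cos(y), y)


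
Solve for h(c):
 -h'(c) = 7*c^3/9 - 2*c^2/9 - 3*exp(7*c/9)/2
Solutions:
 h(c) = C1 - 7*c^4/36 + 2*c^3/27 + 27*exp(7*c/9)/14


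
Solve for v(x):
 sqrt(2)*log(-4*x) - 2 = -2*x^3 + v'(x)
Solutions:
 v(x) = C1 + x^4/2 + sqrt(2)*x*log(-x) + x*(-2 - sqrt(2) + 2*sqrt(2)*log(2))


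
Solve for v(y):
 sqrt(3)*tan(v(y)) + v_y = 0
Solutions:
 v(y) = pi - asin(C1*exp(-sqrt(3)*y))
 v(y) = asin(C1*exp(-sqrt(3)*y))


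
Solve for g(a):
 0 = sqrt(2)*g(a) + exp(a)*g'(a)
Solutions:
 g(a) = C1*exp(sqrt(2)*exp(-a))


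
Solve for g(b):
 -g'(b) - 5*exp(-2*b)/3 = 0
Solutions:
 g(b) = C1 + 5*exp(-2*b)/6


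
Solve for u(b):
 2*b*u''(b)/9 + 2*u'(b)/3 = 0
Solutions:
 u(b) = C1 + C2/b^2


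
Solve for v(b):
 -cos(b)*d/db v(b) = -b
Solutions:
 v(b) = C1 + Integral(b/cos(b), b)


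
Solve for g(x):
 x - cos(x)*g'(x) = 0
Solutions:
 g(x) = C1 + Integral(x/cos(x), x)


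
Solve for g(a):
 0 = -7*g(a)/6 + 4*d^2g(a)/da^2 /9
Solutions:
 g(a) = C1*exp(-sqrt(42)*a/4) + C2*exp(sqrt(42)*a/4)


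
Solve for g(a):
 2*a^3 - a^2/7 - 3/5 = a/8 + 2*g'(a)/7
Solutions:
 g(a) = C1 + 7*a^4/4 - a^3/6 - 7*a^2/32 - 21*a/10


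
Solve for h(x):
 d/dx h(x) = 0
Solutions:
 h(x) = C1


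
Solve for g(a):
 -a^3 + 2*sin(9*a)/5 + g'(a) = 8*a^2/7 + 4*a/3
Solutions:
 g(a) = C1 + a^4/4 + 8*a^3/21 + 2*a^2/3 + 2*cos(9*a)/45


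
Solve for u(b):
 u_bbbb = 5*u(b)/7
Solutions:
 u(b) = C1*exp(-5^(1/4)*7^(3/4)*b/7) + C2*exp(5^(1/4)*7^(3/4)*b/7) + C3*sin(5^(1/4)*7^(3/4)*b/7) + C4*cos(5^(1/4)*7^(3/4)*b/7)


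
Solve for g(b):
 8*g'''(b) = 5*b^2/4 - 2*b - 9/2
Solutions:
 g(b) = C1 + C2*b + C3*b^2 + b^5/384 - b^4/96 - 3*b^3/32


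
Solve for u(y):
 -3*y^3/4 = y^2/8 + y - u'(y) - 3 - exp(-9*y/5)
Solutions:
 u(y) = C1 + 3*y^4/16 + y^3/24 + y^2/2 - 3*y + 5*exp(-9*y/5)/9


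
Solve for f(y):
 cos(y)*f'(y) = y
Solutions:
 f(y) = C1 + Integral(y/cos(y), y)


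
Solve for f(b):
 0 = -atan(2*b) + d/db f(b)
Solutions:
 f(b) = C1 + b*atan(2*b) - log(4*b^2 + 1)/4


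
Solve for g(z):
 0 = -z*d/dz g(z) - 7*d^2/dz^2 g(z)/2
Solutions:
 g(z) = C1 + C2*erf(sqrt(7)*z/7)


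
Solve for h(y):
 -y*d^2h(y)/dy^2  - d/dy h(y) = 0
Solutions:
 h(y) = C1 + C2*log(y)


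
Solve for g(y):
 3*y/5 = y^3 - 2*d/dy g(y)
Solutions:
 g(y) = C1 + y^4/8 - 3*y^2/20


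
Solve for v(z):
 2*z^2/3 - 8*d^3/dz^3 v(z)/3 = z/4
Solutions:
 v(z) = C1 + C2*z + C3*z^2 + z^5/240 - z^4/256


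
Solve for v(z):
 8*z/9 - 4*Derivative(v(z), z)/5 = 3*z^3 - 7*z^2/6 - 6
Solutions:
 v(z) = C1 - 15*z^4/16 + 35*z^3/72 + 5*z^2/9 + 15*z/2


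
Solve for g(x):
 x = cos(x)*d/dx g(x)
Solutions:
 g(x) = C1 + Integral(x/cos(x), x)


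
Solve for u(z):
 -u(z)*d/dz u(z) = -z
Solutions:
 u(z) = -sqrt(C1 + z^2)
 u(z) = sqrt(C1 + z^2)


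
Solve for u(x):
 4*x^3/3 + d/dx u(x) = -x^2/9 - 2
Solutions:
 u(x) = C1 - x^4/3 - x^3/27 - 2*x


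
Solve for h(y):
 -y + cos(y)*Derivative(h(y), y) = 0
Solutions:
 h(y) = C1 + Integral(y/cos(y), y)


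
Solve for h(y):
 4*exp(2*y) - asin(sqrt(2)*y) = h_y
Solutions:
 h(y) = C1 - y*asin(sqrt(2)*y) - sqrt(2)*sqrt(1 - 2*y^2)/2 + 2*exp(2*y)


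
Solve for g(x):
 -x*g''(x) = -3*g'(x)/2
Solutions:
 g(x) = C1 + C2*x^(5/2)


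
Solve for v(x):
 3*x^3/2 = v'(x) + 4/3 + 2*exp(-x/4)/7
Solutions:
 v(x) = C1 + 3*x^4/8 - 4*x/3 + 8*exp(-x/4)/7


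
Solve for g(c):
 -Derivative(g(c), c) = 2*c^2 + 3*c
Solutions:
 g(c) = C1 - 2*c^3/3 - 3*c^2/2


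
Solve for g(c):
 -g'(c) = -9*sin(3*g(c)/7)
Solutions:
 -9*c + 7*log(cos(3*g(c)/7) - 1)/6 - 7*log(cos(3*g(c)/7) + 1)/6 = C1


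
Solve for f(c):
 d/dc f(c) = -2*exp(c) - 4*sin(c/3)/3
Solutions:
 f(c) = C1 - 2*exp(c) + 4*cos(c/3)


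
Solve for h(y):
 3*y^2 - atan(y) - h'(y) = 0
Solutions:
 h(y) = C1 + y^3 - y*atan(y) + log(y^2 + 1)/2


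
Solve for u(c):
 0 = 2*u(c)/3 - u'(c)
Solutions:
 u(c) = C1*exp(2*c/3)


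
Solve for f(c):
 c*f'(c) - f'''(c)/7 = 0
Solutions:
 f(c) = C1 + Integral(C2*airyai(7^(1/3)*c) + C3*airybi(7^(1/3)*c), c)


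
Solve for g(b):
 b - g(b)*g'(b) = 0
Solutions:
 g(b) = -sqrt(C1 + b^2)
 g(b) = sqrt(C1 + b^2)


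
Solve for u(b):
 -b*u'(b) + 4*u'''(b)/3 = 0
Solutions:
 u(b) = C1 + Integral(C2*airyai(6^(1/3)*b/2) + C3*airybi(6^(1/3)*b/2), b)


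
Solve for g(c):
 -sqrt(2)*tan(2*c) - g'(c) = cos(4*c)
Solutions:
 g(c) = C1 + sqrt(2)*log(cos(2*c))/2 - sin(4*c)/4


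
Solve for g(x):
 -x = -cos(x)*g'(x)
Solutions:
 g(x) = C1 + Integral(x/cos(x), x)


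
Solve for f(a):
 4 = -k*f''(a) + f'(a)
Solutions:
 f(a) = C1 + C2*exp(a/k) + 4*a


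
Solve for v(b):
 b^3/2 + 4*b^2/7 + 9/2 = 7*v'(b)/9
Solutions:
 v(b) = C1 + 9*b^4/56 + 12*b^3/49 + 81*b/14


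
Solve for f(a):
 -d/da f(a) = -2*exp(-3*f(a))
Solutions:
 f(a) = log(C1 + 6*a)/3
 f(a) = log((-3^(1/3) - 3^(5/6)*I)*(C1 + 2*a)^(1/3)/2)
 f(a) = log((-3^(1/3) + 3^(5/6)*I)*(C1 + 2*a)^(1/3)/2)


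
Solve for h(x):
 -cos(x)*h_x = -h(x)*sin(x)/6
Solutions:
 h(x) = C1/cos(x)^(1/6)


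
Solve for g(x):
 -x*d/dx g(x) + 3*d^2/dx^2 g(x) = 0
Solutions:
 g(x) = C1 + C2*erfi(sqrt(6)*x/6)


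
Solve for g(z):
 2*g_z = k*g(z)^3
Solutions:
 g(z) = -sqrt(-1/(C1 + k*z))
 g(z) = sqrt(-1/(C1 + k*z))


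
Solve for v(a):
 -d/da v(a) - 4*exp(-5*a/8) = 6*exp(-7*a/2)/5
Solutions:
 v(a) = C1 + 12*exp(-7*a/2)/35 + 32*exp(-5*a/8)/5


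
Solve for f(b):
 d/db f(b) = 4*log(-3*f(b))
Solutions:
 -Integral(1/(log(-_y) + log(3)), (_y, f(b)))/4 = C1 - b


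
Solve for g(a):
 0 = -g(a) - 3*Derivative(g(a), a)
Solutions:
 g(a) = C1*exp(-a/3)


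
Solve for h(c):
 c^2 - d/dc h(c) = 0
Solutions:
 h(c) = C1 + c^3/3


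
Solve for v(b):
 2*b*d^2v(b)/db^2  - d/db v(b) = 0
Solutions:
 v(b) = C1 + C2*b^(3/2)


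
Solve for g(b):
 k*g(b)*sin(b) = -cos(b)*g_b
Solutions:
 g(b) = C1*exp(k*log(cos(b)))


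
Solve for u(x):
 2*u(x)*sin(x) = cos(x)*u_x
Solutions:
 u(x) = C1/cos(x)^2


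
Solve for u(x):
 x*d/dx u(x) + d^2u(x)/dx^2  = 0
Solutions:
 u(x) = C1 + C2*erf(sqrt(2)*x/2)


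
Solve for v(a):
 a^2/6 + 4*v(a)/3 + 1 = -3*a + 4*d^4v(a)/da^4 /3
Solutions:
 v(a) = C1*exp(-a) + C2*exp(a) + C3*sin(a) + C4*cos(a) - a^2/8 - 9*a/4 - 3/4


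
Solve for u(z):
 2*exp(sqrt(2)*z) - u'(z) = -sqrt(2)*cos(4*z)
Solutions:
 u(z) = C1 + sqrt(2)*exp(sqrt(2)*z) + sqrt(2)*sin(4*z)/4


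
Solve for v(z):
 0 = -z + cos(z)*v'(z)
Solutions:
 v(z) = C1 + Integral(z/cos(z), z)


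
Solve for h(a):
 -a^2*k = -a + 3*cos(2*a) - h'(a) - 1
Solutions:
 h(a) = C1 + a^3*k/3 - a^2/2 - a + 3*sin(2*a)/2


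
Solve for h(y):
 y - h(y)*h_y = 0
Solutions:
 h(y) = -sqrt(C1 + y^2)
 h(y) = sqrt(C1 + y^2)


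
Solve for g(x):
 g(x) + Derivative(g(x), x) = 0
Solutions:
 g(x) = C1*exp(-x)


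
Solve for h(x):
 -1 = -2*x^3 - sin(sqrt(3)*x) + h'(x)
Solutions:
 h(x) = C1 + x^4/2 - x - sqrt(3)*cos(sqrt(3)*x)/3


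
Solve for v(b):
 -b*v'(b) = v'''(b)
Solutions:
 v(b) = C1 + Integral(C2*airyai(-b) + C3*airybi(-b), b)


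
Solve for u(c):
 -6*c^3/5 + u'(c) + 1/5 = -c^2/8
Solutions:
 u(c) = C1 + 3*c^4/10 - c^3/24 - c/5


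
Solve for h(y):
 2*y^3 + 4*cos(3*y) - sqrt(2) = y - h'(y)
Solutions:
 h(y) = C1 - y^4/2 + y^2/2 + sqrt(2)*y - 4*sin(3*y)/3


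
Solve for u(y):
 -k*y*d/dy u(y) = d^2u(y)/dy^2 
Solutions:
 u(y) = Piecewise((-sqrt(2)*sqrt(pi)*C1*erf(sqrt(2)*sqrt(k)*y/2)/(2*sqrt(k)) - C2, (k > 0) | (k < 0)), (-C1*y - C2, True))


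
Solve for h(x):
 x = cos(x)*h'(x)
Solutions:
 h(x) = C1 + Integral(x/cos(x), x)


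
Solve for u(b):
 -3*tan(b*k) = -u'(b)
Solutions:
 u(b) = C1 + 3*Piecewise((-log(cos(b*k))/k, Ne(k, 0)), (0, True))


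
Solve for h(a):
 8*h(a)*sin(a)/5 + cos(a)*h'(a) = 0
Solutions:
 h(a) = C1*cos(a)^(8/5)


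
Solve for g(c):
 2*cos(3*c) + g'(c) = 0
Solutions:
 g(c) = C1 - 2*sin(3*c)/3


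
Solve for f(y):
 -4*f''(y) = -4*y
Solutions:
 f(y) = C1 + C2*y + y^3/6


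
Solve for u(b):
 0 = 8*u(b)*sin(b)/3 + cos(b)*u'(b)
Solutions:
 u(b) = C1*cos(b)^(8/3)


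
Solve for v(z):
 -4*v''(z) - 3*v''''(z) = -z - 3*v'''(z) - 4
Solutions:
 v(z) = C1 + C2*z + z^3/24 + 19*z^2/32 + (C3*sin(sqrt(39)*z/6) + C4*cos(sqrt(39)*z/6))*exp(z/2)


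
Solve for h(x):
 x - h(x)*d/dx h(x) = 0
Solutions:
 h(x) = -sqrt(C1 + x^2)
 h(x) = sqrt(C1 + x^2)


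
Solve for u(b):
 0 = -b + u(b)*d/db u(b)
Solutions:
 u(b) = -sqrt(C1 + b^2)
 u(b) = sqrt(C1 + b^2)


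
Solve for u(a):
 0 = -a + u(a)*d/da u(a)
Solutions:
 u(a) = -sqrt(C1 + a^2)
 u(a) = sqrt(C1 + a^2)


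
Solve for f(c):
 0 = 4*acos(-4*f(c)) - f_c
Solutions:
 Integral(1/acos(-4*_y), (_y, f(c))) = C1 + 4*c


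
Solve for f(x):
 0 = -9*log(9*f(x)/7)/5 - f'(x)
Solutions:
 5*Integral(1/(log(_y) - log(7) + 2*log(3)), (_y, f(x)))/9 = C1 - x


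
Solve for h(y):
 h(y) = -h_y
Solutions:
 h(y) = C1*exp(-y)


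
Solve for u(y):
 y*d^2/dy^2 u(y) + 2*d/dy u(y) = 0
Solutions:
 u(y) = C1 + C2/y


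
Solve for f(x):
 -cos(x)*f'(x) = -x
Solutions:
 f(x) = C1 + Integral(x/cos(x), x)


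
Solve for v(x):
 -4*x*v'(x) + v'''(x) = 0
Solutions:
 v(x) = C1 + Integral(C2*airyai(2^(2/3)*x) + C3*airybi(2^(2/3)*x), x)


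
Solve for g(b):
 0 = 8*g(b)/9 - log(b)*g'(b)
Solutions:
 g(b) = C1*exp(8*li(b)/9)


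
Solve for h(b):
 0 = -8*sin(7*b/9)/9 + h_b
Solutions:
 h(b) = C1 - 8*cos(7*b/9)/7


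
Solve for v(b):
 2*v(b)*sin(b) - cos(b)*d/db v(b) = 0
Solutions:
 v(b) = C1/cos(b)^2


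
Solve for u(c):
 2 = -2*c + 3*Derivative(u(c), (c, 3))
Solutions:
 u(c) = C1 + C2*c + C3*c^2 + c^4/36 + c^3/9


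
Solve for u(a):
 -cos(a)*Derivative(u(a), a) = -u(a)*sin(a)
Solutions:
 u(a) = C1/cos(a)


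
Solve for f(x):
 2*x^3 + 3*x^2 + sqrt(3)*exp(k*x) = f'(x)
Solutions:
 f(x) = C1 + x^4/2 + x^3 + sqrt(3)*exp(k*x)/k


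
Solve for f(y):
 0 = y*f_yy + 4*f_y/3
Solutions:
 f(y) = C1 + C2/y^(1/3)


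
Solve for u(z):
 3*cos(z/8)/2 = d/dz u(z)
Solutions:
 u(z) = C1 + 12*sin(z/8)


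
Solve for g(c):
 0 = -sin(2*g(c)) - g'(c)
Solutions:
 g(c) = pi - acos((-C1 - exp(4*c))/(C1 - exp(4*c)))/2
 g(c) = acos((-C1 - exp(4*c))/(C1 - exp(4*c)))/2


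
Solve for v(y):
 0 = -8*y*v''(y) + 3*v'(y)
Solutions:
 v(y) = C1 + C2*y^(11/8)


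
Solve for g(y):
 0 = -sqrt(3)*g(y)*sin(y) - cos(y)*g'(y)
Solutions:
 g(y) = C1*cos(y)^(sqrt(3))


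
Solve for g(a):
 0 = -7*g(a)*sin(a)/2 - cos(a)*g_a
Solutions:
 g(a) = C1*cos(a)^(7/2)


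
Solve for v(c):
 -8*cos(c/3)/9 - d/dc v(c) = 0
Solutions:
 v(c) = C1 - 8*sin(c/3)/3


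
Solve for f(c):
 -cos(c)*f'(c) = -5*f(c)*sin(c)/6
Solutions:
 f(c) = C1/cos(c)^(5/6)


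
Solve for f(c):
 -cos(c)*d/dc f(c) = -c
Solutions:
 f(c) = C1 + Integral(c/cos(c), c)


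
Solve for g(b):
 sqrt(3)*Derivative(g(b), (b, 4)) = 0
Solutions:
 g(b) = C1 + C2*b + C3*b^2 + C4*b^3


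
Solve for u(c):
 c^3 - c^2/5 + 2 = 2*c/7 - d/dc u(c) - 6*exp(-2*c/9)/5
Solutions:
 u(c) = C1 - c^4/4 + c^3/15 + c^2/7 - 2*c + 27*exp(-2*c/9)/5


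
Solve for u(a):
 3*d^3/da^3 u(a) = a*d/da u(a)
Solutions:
 u(a) = C1 + Integral(C2*airyai(3^(2/3)*a/3) + C3*airybi(3^(2/3)*a/3), a)


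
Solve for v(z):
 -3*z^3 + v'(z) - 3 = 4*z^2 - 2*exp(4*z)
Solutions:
 v(z) = C1 + 3*z^4/4 + 4*z^3/3 + 3*z - exp(4*z)/2


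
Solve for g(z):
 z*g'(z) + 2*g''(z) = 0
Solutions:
 g(z) = C1 + C2*erf(z/2)


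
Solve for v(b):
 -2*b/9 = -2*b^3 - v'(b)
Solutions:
 v(b) = C1 - b^4/2 + b^2/9


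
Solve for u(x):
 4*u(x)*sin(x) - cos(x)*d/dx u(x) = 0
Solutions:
 u(x) = C1/cos(x)^4


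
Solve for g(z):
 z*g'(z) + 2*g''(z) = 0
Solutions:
 g(z) = C1 + C2*erf(z/2)


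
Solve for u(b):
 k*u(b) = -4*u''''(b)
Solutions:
 u(b) = C1*exp(-sqrt(2)*b*(-k)^(1/4)/2) + C2*exp(sqrt(2)*b*(-k)^(1/4)/2) + C3*exp(-sqrt(2)*I*b*(-k)^(1/4)/2) + C4*exp(sqrt(2)*I*b*(-k)^(1/4)/2)


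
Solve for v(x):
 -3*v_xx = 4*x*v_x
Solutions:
 v(x) = C1 + C2*erf(sqrt(6)*x/3)


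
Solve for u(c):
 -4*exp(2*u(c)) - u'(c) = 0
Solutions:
 u(c) = log(-sqrt(-1/(C1 - 4*c))) - log(2)/2
 u(c) = log(-1/(C1 - 4*c))/2 - log(2)/2


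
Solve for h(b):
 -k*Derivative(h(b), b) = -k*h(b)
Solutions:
 h(b) = C1*exp(b)


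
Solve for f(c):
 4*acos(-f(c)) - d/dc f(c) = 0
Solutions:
 Integral(1/acos(-_y), (_y, f(c))) = C1 + 4*c


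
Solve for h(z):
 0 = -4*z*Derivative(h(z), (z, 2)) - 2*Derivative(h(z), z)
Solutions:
 h(z) = C1 + C2*sqrt(z)


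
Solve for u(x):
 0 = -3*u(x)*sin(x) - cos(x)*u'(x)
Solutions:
 u(x) = C1*cos(x)^3


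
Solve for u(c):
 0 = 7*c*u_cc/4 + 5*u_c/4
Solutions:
 u(c) = C1 + C2*c^(2/7)


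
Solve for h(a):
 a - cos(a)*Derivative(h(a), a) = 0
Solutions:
 h(a) = C1 + Integral(a/cos(a), a)


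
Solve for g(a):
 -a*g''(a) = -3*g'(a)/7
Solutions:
 g(a) = C1 + C2*a^(10/7)


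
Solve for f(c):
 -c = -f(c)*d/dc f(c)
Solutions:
 f(c) = -sqrt(C1 + c^2)
 f(c) = sqrt(C1 + c^2)


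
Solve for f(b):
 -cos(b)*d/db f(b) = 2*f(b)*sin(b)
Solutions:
 f(b) = C1*cos(b)^2


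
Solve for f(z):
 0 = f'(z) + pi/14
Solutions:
 f(z) = C1 - pi*z/14


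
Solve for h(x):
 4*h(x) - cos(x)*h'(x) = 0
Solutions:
 h(x) = C1*(sin(x)^2 + 2*sin(x) + 1)/(sin(x)^2 - 2*sin(x) + 1)


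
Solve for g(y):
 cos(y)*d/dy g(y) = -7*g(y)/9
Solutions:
 g(y) = C1*(sin(y) - 1)^(7/18)/(sin(y) + 1)^(7/18)


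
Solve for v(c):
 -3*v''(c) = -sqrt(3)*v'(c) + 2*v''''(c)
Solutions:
 v(c) = C1 + C2*exp(2^(1/3)*3^(1/6)*c*(-3^(2/3)*(3 + sqrt(15))^(1/3) + 3*2^(1/3)/(3 + sqrt(15))^(1/3))/12)*sin(6^(1/3)*c*(6^(1/3)/(3 + sqrt(15))^(1/3) + (3 + sqrt(15))^(1/3))/4) + C3*exp(2^(1/3)*3^(1/6)*c*(-3^(2/3)*(3 + sqrt(15))^(1/3) + 3*2^(1/3)/(3 + sqrt(15))^(1/3))/12)*cos(6^(1/3)*c*(6^(1/3)/(3 + sqrt(15))^(1/3) + (3 + sqrt(15))^(1/3))/4) + C4*exp(-2^(1/3)*3^(1/6)*c*(-3^(2/3)*(3 + sqrt(15))^(1/3) + 3*2^(1/3)/(3 + sqrt(15))^(1/3))/6)


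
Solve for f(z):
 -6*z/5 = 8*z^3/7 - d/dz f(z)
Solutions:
 f(z) = C1 + 2*z^4/7 + 3*z^2/5


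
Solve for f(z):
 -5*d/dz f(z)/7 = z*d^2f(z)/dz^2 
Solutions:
 f(z) = C1 + C2*z^(2/7)


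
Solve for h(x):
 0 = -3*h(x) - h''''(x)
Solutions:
 h(x) = (C1*sin(sqrt(2)*3^(1/4)*x/2) + C2*cos(sqrt(2)*3^(1/4)*x/2))*exp(-sqrt(2)*3^(1/4)*x/2) + (C3*sin(sqrt(2)*3^(1/4)*x/2) + C4*cos(sqrt(2)*3^(1/4)*x/2))*exp(sqrt(2)*3^(1/4)*x/2)


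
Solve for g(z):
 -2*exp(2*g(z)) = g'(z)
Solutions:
 g(z) = log(-sqrt(-1/(C1 - 2*z))) - log(2)/2
 g(z) = log(-1/(C1 - 2*z))/2 - log(2)/2


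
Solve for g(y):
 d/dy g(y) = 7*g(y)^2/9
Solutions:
 g(y) = -9/(C1 + 7*y)


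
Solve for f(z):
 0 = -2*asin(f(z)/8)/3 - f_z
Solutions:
 Integral(1/asin(_y/8), (_y, f(z))) = C1 - 2*z/3


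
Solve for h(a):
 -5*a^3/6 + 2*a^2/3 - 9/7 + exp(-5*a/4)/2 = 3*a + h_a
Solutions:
 h(a) = C1 - 5*a^4/24 + 2*a^3/9 - 3*a^2/2 - 9*a/7 - 2*exp(-5*a/4)/5


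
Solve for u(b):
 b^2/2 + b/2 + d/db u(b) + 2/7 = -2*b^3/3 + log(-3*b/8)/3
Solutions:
 u(b) = C1 - b^4/6 - b^3/6 - b^2/4 + b*log(-b)/3 + b*(-log(2) - 13/21 + log(3)/3)


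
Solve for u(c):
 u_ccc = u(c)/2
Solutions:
 u(c) = C3*exp(2^(2/3)*c/2) + (C1*sin(2^(2/3)*sqrt(3)*c/4) + C2*cos(2^(2/3)*sqrt(3)*c/4))*exp(-2^(2/3)*c/4)


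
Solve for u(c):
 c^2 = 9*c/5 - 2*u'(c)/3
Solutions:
 u(c) = C1 - c^3/2 + 27*c^2/20


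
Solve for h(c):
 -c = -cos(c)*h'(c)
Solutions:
 h(c) = C1 + Integral(c/cos(c), c)


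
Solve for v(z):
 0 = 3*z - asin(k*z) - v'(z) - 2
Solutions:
 v(z) = C1 + 3*z^2/2 - 2*z - Piecewise((z*asin(k*z) + sqrt(-k^2*z^2 + 1)/k, Ne(k, 0)), (0, True))


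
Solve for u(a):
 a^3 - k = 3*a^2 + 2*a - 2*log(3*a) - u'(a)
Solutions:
 u(a) = C1 - a^4/4 + a^3 + a^2 + a*k - 2*a*log(a) - a*log(9) + 2*a


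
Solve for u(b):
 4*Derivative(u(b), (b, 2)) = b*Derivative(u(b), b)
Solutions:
 u(b) = C1 + C2*erfi(sqrt(2)*b/4)


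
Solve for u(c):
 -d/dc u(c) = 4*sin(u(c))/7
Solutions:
 4*c/7 + log(cos(u(c)) - 1)/2 - log(cos(u(c)) + 1)/2 = C1


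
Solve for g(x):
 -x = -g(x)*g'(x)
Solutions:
 g(x) = -sqrt(C1 + x^2)
 g(x) = sqrt(C1 + x^2)


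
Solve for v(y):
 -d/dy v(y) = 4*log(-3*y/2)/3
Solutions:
 v(y) = C1 - 4*y*log(-y)/3 + 4*y*(-log(3) + log(2) + 1)/3


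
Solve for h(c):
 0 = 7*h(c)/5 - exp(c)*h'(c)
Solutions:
 h(c) = C1*exp(-7*exp(-c)/5)


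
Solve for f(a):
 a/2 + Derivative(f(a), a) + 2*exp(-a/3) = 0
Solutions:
 f(a) = C1 - a^2/4 + 6*exp(-a/3)


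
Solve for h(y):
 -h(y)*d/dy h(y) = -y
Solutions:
 h(y) = -sqrt(C1 + y^2)
 h(y) = sqrt(C1 + y^2)


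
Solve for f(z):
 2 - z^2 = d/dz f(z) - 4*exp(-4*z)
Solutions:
 f(z) = C1 - z^3/3 + 2*z - exp(-4*z)


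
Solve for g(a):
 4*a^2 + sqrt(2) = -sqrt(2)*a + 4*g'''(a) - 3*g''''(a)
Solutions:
 g(a) = C1 + C2*a + C3*a^2 + C4*exp(4*a/3) + a^5/60 + a^4*(sqrt(2) + 6)/96 + a^3*(7*sqrt(2) + 18)/96


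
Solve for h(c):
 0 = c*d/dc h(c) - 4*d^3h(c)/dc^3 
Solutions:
 h(c) = C1 + Integral(C2*airyai(2^(1/3)*c/2) + C3*airybi(2^(1/3)*c/2), c)


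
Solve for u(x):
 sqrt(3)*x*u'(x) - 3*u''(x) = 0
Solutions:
 u(x) = C1 + C2*erfi(sqrt(2)*3^(3/4)*x/6)


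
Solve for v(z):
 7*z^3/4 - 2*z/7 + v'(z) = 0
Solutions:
 v(z) = C1 - 7*z^4/16 + z^2/7


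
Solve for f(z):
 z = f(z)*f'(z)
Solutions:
 f(z) = -sqrt(C1 + z^2)
 f(z) = sqrt(C1 + z^2)


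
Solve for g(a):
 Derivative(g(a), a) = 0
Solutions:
 g(a) = C1


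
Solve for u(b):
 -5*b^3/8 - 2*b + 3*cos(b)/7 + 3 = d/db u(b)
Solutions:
 u(b) = C1 - 5*b^4/32 - b^2 + 3*b + 3*sin(b)/7


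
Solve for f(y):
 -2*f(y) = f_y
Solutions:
 f(y) = C1*exp(-2*y)


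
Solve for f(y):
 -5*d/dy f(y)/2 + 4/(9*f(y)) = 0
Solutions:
 f(y) = -sqrt(C1 + 80*y)/15
 f(y) = sqrt(C1 + 80*y)/15


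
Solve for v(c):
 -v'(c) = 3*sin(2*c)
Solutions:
 v(c) = C1 + 3*cos(2*c)/2


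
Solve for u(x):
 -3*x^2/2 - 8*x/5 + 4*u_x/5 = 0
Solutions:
 u(x) = C1 + 5*x^3/8 + x^2


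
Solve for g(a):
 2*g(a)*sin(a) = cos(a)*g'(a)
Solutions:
 g(a) = C1/cos(a)^2


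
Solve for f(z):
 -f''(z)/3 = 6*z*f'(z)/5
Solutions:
 f(z) = C1 + C2*erf(3*sqrt(5)*z/5)


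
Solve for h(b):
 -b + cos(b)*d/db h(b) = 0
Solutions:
 h(b) = C1 + Integral(b/cos(b), b)


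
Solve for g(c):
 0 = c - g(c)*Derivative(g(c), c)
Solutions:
 g(c) = -sqrt(C1 + c^2)
 g(c) = sqrt(C1 + c^2)


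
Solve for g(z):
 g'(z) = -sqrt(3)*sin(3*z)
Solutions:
 g(z) = C1 + sqrt(3)*cos(3*z)/3


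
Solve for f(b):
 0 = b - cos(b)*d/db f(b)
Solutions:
 f(b) = C1 + Integral(b/cos(b), b)


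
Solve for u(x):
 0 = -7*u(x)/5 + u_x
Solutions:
 u(x) = C1*exp(7*x/5)


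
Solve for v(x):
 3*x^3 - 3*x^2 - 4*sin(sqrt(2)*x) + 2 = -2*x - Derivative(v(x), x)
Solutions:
 v(x) = C1 - 3*x^4/4 + x^3 - x^2 - 2*x - 2*sqrt(2)*cos(sqrt(2)*x)


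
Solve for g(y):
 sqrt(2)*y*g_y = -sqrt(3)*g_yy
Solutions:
 g(y) = C1 + C2*erf(6^(3/4)*y/6)


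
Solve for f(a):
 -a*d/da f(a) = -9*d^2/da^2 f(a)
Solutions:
 f(a) = C1 + C2*erfi(sqrt(2)*a/6)


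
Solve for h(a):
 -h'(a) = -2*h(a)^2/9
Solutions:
 h(a) = -9/(C1 + 2*a)


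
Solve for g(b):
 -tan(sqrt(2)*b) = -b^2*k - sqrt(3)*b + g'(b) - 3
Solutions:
 g(b) = C1 + b^3*k/3 + sqrt(3)*b^2/2 + 3*b + sqrt(2)*log(cos(sqrt(2)*b))/2


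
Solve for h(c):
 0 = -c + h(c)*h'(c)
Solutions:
 h(c) = -sqrt(C1 + c^2)
 h(c) = sqrt(C1 + c^2)


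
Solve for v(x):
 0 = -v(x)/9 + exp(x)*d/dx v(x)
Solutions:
 v(x) = C1*exp(-exp(-x)/9)


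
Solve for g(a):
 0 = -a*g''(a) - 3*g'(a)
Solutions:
 g(a) = C1 + C2/a^2


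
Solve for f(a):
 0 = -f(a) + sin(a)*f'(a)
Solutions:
 f(a) = C1*sqrt(cos(a) - 1)/sqrt(cos(a) + 1)


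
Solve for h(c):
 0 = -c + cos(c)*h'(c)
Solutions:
 h(c) = C1 + Integral(c/cos(c), c)


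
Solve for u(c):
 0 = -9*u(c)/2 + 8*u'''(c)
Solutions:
 u(c) = C3*exp(6^(2/3)*c/4) + (C1*sin(3*2^(2/3)*3^(1/6)*c/8) + C2*cos(3*2^(2/3)*3^(1/6)*c/8))*exp(-6^(2/3)*c/8)


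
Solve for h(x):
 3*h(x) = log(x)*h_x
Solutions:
 h(x) = C1*exp(3*li(x))


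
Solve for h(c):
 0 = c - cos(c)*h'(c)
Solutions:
 h(c) = C1 + Integral(c/cos(c), c)


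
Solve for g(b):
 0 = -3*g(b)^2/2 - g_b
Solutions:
 g(b) = 2/(C1 + 3*b)


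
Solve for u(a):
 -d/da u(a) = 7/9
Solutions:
 u(a) = C1 - 7*a/9


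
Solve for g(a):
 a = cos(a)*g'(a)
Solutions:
 g(a) = C1 + Integral(a/cos(a), a)


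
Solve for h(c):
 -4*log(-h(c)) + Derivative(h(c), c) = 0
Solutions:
 -li(-h(c)) = C1 + 4*c


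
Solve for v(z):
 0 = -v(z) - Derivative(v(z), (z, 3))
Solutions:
 v(z) = C3*exp(-z) + (C1*sin(sqrt(3)*z/2) + C2*cos(sqrt(3)*z/2))*exp(z/2)


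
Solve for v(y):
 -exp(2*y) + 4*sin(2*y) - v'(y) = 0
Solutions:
 v(y) = C1 - exp(2*y)/2 - 2*cos(2*y)


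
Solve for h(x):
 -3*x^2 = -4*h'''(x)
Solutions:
 h(x) = C1 + C2*x + C3*x^2 + x^5/80


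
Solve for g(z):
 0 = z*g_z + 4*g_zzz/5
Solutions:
 g(z) = C1 + Integral(C2*airyai(-10^(1/3)*z/2) + C3*airybi(-10^(1/3)*z/2), z)


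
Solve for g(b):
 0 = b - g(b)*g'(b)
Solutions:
 g(b) = -sqrt(C1 + b^2)
 g(b) = sqrt(C1 + b^2)


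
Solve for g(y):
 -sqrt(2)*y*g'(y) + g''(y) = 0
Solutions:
 g(y) = C1 + C2*erfi(2^(3/4)*y/2)


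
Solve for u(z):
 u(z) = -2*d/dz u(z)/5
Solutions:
 u(z) = C1*exp(-5*z/2)


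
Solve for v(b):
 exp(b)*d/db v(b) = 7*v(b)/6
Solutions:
 v(b) = C1*exp(-7*exp(-b)/6)


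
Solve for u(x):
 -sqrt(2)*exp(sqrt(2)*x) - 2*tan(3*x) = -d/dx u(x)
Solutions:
 u(x) = C1 + exp(sqrt(2)*x) - 2*log(cos(3*x))/3


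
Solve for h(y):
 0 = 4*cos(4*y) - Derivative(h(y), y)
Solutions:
 h(y) = C1 + sin(4*y)


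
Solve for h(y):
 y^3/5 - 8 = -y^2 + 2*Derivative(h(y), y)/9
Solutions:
 h(y) = C1 + 9*y^4/40 + 3*y^3/2 - 36*y


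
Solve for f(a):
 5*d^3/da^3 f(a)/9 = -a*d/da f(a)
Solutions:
 f(a) = C1 + Integral(C2*airyai(-15^(2/3)*a/5) + C3*airybi(-15^(2/3)*a/5), a)


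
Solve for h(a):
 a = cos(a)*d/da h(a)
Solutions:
 h(a) = C1 + Integral(a/cos(a), a)


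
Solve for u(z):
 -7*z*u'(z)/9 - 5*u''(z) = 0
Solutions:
 u(z) = C1 + C2*erf(sqrt(70)*z/30)


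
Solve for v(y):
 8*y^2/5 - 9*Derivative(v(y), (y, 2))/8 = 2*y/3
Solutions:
 v(y) = C1 + C2*y + 16*y^4/135 - 8*y^3/81


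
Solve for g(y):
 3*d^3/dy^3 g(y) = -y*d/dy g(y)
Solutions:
 g(y) = C1 + Integral(C2*airyai(-3^(2/3)*y/3) + C3*airybi(-3^(2/3)*y/3), y)


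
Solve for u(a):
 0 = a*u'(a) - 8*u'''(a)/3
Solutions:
 u(a) = C1 + Integral(C2*airyai(3^(1/3)*a/2) + C3*airybi(3^(1/3)*a/2), a)


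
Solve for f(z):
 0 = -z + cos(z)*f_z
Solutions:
 f(z) = C1 + Integral(z/cos(z), z)


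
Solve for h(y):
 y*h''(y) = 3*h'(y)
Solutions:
 h(y) = C1 + C2*y^4


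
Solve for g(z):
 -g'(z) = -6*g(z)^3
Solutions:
 g(z) = -sqrt(2)*sqrt(-1/(C1 + 6*z))/2
 g(z) = sqrt(2)*sqrt(-1/(C1 + 6*z))/2


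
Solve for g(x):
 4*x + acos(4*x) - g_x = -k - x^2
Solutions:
 g(x) = C1 + k*x + x^3/3 + 2*x^2 + x*acos(4*x) - sqrt(1 - 16*x^2)/4


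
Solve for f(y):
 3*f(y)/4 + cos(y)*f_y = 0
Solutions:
 f(y) = C1*(sin(y) - 1)^(3/8)/(sin(y) + 1)^(3/8)


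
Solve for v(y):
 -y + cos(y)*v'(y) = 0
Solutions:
 v(y) = C1 + Integral(y/cos(y), y)


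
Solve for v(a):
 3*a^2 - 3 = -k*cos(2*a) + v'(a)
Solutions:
 v(a) = C1 + a^3 - 3*a + k*sin(2*a)/2


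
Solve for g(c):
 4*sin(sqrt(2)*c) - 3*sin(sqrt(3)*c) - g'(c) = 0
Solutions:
 g(c) = C1 - 2*sqrt(2)*cos(sqrt(2)*c) + sqrt(3)*cos(sqrt(3)*c)


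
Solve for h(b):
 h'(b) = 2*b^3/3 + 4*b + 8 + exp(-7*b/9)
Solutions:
 h(b) = C1 + b^4/6 + 2*b^2 + 8*b - 9*exp(-7*b/9)/7


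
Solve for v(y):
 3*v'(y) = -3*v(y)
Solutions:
 v(y) = C1*exp(-y)


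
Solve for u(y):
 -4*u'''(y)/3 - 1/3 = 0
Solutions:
 u(y) = C1 + C2*y + C3*y^2 - y^3/24


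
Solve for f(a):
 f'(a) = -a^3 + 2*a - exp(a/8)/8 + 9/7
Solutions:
 f(a) = C1 - a^4/4 + a^2 + 9*a/7 - exp(a)^(1/8)


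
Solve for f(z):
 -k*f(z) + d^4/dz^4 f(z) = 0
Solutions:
 f(z) = C1*exp(-k^(1/4)*z) + C2*exp(k^(1/4)*z) + C3*exp(-I*k^(1/4)*z) + C4*exp(I*k^(1/4)*z)


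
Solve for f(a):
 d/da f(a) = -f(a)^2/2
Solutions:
 f(a) = 2/(C1 + a)


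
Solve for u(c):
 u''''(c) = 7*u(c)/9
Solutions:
 u(c) = C1*exp(-sqrt(3)*7^(1/4)*c/3) + C2*exp(sqrt(3)*7^(1/4)*c/3) + C3*sin(sqrt(3)*7^(1/4)*c/3) + C4*cos(sqrt(3)*7^(1/4)*c/3)


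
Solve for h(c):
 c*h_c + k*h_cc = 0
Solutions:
 h(c) = C1 + C2*sqrt(k)*erf(sqrt(2)*c*sqrt(1/k)/2)


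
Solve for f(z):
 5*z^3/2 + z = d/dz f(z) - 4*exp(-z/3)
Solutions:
 f(z) = C1 + 5*z^4/8 + z^2/2 - 12*exp(-z/3)


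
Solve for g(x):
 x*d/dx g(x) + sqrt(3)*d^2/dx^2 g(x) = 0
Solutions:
 g(x) = C1 + C2*erf(sqrt(2)*3^(3/4)*x/6)


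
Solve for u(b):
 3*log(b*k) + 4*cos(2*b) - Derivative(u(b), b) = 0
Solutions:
 u(b) = C1 + 3*b*log(b*k) - 3*b + 2*sin(2*b)


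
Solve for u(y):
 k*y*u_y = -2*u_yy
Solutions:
 u(y) = Piecewise((-sqrt(pi)*C1*erf(sqrt(k)*y/2)/sqrt(k) - C2, (k > 0) | (k < 0)), (-C1*y - C2, True))


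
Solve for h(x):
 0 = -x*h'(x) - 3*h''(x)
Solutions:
 h(x) = C1 + C2*erf(sqrt(6)*x/6)


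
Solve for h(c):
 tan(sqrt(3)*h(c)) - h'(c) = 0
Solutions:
 h(c) = sqrt(3)*(pi - asin(C1*exp(sqrt(3)*c)))/3
 h(c) = sqrt(3)*asin(C1*exp(sqrt(3)*c))/3


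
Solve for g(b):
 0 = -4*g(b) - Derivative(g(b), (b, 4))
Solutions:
 g(b) = (C1*sin(b) + C2*cos(b))*exp(-b) + (C3*sin(b) + C4*cos(b))*exp(b)


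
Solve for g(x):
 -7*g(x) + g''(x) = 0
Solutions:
 g(x) = C1*exp(-sqrt(7)*x) + C2*exp(sqrt(7)*x)


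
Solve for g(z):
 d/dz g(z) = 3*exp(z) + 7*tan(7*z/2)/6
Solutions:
 g(z) = C1 + 3*exp(z) - log(cos(7*z/2))/3


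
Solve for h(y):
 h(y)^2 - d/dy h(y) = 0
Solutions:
 h(y) = -1/(C1 + y)


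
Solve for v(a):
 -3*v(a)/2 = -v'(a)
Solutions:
 v(a) = C1*exp(3*a/2)


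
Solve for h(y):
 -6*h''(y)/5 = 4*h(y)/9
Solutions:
 h(y) = C1*sin(sqrt(30)*y/9) + C2*cos(sqrt(30)*y/9)


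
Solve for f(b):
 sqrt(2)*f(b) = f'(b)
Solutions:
 f(b) = C1*exp(sqrt(2)*b)


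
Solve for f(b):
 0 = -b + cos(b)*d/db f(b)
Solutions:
 f(b) = C1 + Integral(b/cos(b), b)


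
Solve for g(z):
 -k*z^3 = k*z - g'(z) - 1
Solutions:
 g(z) = C1 + k*z^4/4 + k*z^2/2 - z


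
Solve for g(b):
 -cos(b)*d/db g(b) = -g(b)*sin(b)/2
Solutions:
 g(b) = C1/sqrt(cos(b))


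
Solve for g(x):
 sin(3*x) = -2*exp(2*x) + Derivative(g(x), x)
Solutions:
 g(x) = C1 + exp(2*x) - cos(3*x)/3


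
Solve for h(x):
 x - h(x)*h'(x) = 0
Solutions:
 h(x) = -sqrt(C1 + x^2)
 h(x) = sqrt(C1 + x^2)


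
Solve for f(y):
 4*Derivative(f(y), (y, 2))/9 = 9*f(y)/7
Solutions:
 f(y) = C1*exp(-9*sqrt(7)*y/14) + C2*exp(9*sqrt(7)*y/14)


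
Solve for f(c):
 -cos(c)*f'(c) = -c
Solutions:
 f(c) = C1 + Integral(c/cos(c), c)


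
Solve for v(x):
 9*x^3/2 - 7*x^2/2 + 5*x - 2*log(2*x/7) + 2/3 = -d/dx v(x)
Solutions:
 v(x) = C1 - 9*x^4/8 + 7*x^3/6 - 5*x^2/2 + 2*x*log(x) - 2*x*log(7) - 8*x/3 + 2*x*log(2)


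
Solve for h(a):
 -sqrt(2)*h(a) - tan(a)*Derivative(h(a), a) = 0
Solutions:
 h(a) = C1/sin(a)^(sqrt(2))


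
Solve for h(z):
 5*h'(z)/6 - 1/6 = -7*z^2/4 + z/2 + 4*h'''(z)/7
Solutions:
 h(z) = C1 + C2*exp(-sqrt(210)*z/12) + C3*exp(sqrt(210)*z/12) - 7*z^3/10 + 3*z^2/10 - 67*z/25


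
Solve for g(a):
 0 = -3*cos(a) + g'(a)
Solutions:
 g(a) = C1 + 3*sin(a)


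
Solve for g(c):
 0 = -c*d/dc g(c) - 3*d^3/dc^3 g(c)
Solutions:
 g(c) = C1 + Integral(C2*airyai(-3^(2/3)*c/3) + C3*airybi(-3^(2/3)*c/3), c)


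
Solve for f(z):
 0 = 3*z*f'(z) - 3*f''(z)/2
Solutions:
 f(z) = C1 + C2*erfi(z)


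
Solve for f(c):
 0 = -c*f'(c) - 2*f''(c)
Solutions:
 f(c) = C1 + C2*erf(c/2)


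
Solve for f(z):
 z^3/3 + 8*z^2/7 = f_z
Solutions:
 f(z) = C1 + z^4/12 + 8*z^3/21


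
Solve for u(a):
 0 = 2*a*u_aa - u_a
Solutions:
 u(a) = C1 + C2*a^(3/2)


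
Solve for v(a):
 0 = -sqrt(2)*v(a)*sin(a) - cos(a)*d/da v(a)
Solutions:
 v(a) = C1*cos(a)^(sqrt(2))


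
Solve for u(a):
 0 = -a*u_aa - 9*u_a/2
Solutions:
 u(a) = C1 + C2/a^(7/2)


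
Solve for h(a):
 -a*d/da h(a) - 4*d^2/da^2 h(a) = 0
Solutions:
 h(a) = C1 + C2*erf(sqrt(2)*a/4)


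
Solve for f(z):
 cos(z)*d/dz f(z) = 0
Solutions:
 f(z) = C1


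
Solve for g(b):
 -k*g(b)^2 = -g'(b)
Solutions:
 g(b) = -1/(C1 + b*k)


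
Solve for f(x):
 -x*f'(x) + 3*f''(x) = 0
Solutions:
 f(x) = C1 + C2*erfi(sqrt(6)*x/6)


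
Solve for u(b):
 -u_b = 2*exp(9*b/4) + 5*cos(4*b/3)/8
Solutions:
 u(b) = C1 - 8*exp(9*b/4)/9 - 15*sin(4*b/3)/32


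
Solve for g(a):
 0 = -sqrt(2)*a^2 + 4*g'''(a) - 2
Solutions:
 g(a) = C1 + C2*a + C3*a^2 + sqrt(2)*a^5/240 + a^3/12


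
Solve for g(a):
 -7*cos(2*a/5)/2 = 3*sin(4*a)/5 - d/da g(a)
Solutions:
 g(a) = C1 + 35*sin(2*a/5)/4 - 3*cos(4*a)/20


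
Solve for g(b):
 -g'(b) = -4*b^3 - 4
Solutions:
 g(b) = C1 + b^4 + 4*b


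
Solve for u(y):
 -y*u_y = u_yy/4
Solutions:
 u(y) = C1 + C2*erf(sqrt(2)*y)


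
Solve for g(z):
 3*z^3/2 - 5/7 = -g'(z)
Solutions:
 g(z) = C1 - 3*z^4/8 + 5*z/7


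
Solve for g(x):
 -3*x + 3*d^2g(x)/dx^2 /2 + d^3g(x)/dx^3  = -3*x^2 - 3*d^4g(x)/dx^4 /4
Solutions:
 g(x) = C1 + C2*x - x^4/6 + 7*x^3/9 - 5*x^2/9 + (C3*sin(sqrt(14)*x/3) + C4*cos(sqrt(14)*x/3))*exp(-2*x/3)


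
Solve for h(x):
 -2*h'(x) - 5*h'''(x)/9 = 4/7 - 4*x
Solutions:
 h(x) = C1 + C2*sin(3*sqrt(10)*x/5) + C3*cos(3*sqrt(10)*x/5) + x^2 - 2*x/7


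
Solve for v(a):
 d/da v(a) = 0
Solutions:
 v(a) = C1


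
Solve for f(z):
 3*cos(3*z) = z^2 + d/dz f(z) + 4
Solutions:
 f(z) = C1 - z^3/3 - 4*z + sin(3*z)


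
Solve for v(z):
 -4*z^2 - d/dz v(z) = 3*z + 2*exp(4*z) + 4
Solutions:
 v(z) = C1 - 4*z^3/3 - 3*z^2/2 - 4*z - exp(4*z)/2


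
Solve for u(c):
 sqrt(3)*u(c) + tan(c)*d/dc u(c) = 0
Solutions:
 u(c) = C1/sin(c)^(sqrt(3))


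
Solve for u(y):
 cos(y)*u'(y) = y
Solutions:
 u(y) = C1 + Integral(y/cos(y), y)


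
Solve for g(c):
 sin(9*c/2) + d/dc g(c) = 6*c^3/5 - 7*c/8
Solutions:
 g(c) = C1 + 3*c^4/10 - 7*c^2/16 + 2*cos(9*c/2)/9


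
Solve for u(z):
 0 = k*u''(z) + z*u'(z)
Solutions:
 u(z) = C1 + C2*sqrt(k)*erf(sqrt(2)*z*sqrt(1/k)/2)


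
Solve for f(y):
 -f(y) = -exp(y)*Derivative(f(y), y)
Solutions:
 f(y) = C1*exp(-exp(-y))


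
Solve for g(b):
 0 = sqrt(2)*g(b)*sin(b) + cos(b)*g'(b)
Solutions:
 g(b) = C1*cos(b)^(sqrt(2))


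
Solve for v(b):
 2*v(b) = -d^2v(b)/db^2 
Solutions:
 v(b) = C1*sin(sqrt(2)*b) + C2*cos(sqrt(2)*b)


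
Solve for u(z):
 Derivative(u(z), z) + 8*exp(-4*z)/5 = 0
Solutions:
 u(z) = C1 + 2*exp(-4*z)/5


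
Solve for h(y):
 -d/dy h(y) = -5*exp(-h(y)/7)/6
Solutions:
 h(y) = 7*log(C1 + 5*y/42)


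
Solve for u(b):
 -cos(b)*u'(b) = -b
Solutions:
 u(b) = C1 + Integral(b/cos(b), b)


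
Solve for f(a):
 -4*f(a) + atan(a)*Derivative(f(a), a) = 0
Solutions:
 f(a) = C1*exp(4*Integral(1/atan(a), a))


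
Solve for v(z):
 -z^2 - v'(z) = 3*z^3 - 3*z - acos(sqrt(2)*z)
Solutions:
 v(z) = C1 - 3*z^4/4 - z^3/3 + 3*z^2/2 + z*acos(sqrt(2)*z) - sqrt(2)*sqrt(1 - 2*z^2)/2


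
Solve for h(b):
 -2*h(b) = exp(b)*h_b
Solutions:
 h(b) = C1*exp(2*exp(-b))


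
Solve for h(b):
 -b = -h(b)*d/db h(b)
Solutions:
 h(b) = -sqrt(C1 + b^2)
 h(b) = sqrt(C1 + b^2)


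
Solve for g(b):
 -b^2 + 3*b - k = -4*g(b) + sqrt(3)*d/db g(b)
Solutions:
 g(b) = C1*exp(4*sqrt(3)*b/3) + b^2/4 - 3*b/4 + sqrt(3)*b/8 + k/4 - 3*sqrt(3)/16 + 3/32


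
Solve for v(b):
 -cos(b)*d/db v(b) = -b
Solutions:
 v(b) = C1 + Integral(b/cos(b), b)


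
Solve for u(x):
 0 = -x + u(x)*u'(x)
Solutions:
 u(x) = -sqrt(C1 + x^2)
 u(x) = sqrt(C1 + x^2)


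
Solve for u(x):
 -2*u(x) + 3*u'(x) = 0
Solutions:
 u(x) = C1*exp(2*x/3)


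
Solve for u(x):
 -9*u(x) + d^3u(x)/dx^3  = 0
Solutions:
 u(x) = C3*exp(3^(2/3)*x) + (C1*sin(3*3^(1/6)*x/2) + C2*cos(3*3^(1/6)*x/2))*exp(-3^(2/3)*x/2)


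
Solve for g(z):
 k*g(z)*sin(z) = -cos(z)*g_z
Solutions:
 g(z) = C1*exp(k*log(cos(z)))


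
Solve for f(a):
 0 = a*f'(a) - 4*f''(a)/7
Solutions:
 f(a) = C1 + C2*erfi(sqrt(14)*a/4)


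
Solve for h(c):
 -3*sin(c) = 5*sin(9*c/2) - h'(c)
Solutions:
 h(c) = C1 - 3*cos(c) - 10*cos(9*c/2)/9
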